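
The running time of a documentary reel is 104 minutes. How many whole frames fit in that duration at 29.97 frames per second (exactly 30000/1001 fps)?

104 min = 6240 s.
Frames = 6240 × 30000/1001 = 14400000/77 ≈ 187012.9870.
Complete frames: 187012.

187012 frames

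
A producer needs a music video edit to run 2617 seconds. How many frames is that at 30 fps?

Frames = 2617 × 30 = 78510.

78510 frames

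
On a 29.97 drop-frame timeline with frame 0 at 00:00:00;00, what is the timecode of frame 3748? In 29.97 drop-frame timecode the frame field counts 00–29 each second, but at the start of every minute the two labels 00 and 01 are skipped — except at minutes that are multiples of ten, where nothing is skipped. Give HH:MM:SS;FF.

Each 10-minute DF block holds 10 × 60 × 30 − 9 × 2 = 17982 frames. 3748 ÷ 17982 → 0 full blocks, remainder 3748.
Within the partial block the first minute is 1800 frames and each further minute 1798, so 2 further minute boundaries passed. Total skipped labels = 18 × 0 + 2 × 2 = 4.
Non-drop label index = 3748 + 4 = 3752; at 30 labels/s that is 00:02:05:02, i.e. DF 00:02:05;02.

00:02:05;02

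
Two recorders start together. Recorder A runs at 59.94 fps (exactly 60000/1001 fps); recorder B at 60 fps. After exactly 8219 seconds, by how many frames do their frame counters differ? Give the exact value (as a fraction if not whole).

493140/1001 frames

A emits 60000/1001 × 8219 = 493140000/1001 frames; B emits 60 × 8219 = 493140.
Difference = 493140/1001 frames (≈ 492.6474); B is ahead of A.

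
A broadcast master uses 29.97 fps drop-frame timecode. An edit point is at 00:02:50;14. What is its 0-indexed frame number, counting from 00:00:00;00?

5110

As if non-drop at 30 labels/s: (0 × 3600 + 2 × 60 + 50) × 30 + 14 = 5114.
Minute boundaries passed: 2; those not divisible by 10: 2 − 0 = 2; dropped labels = 2 × 2 = 4.
Actual frame index = 5114 − 4 = 5110.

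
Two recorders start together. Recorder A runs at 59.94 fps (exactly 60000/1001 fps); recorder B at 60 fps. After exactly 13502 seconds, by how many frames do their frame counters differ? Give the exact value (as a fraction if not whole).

810120/1001 frames

A emits 60000/1001 × 13502 = 810120000/1001 frames; B emits 60 × 13502 = 810120.
Difference = 810120/1001 frames (≈ 809.3107); B is ahead of A.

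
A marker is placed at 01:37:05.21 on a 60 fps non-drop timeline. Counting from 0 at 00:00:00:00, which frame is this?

349521

Total seconds to the label: (1 × 3600 + 37 × 60 + 5) = 5825.
Frame index = 5825 × 60 + 21 = 349521.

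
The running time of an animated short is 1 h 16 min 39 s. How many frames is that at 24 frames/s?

110376 frames

1 h 16 min 39 s = 4599 s.
Frames = 4599 × 24 = 110376.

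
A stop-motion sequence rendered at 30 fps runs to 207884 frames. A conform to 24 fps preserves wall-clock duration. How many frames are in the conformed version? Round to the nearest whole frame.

Frames at target rate = 207884 × (24) / (30) = 831536/5 ≈ 166307.200.
Nearest whole frame: 166307.

166307 frames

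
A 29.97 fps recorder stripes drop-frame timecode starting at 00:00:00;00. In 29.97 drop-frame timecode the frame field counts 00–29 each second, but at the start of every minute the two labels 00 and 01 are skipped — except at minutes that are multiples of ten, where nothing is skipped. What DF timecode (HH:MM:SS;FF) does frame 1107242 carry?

Ten DF minutes hold 17982 frames, so frame 1107242 lies in block 61 (frames 1096902–1114883) with 10340 frames into that block.
The block's first minute is 1800 frames and the rest 1798 each; 10340 frames reaches minute 5, so 61 × 18 + 5 × 2 = 1108 labels have been skipped so far.
Adding those back, label number 1107242 + 1108 = 1108350 at 30 labels/s is 36945 s + 0 f = 10 h 15 min 45 s frame 0, i.e. 10:15:45;00.

10:15:45;00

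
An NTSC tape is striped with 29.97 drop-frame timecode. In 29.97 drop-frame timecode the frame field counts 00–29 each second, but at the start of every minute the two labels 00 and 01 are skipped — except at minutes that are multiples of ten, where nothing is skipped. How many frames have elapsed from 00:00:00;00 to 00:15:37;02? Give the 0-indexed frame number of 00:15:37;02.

As if non-drop at 30 labels/s: (0 × 3600 + 15 × 60 + 37) × 30 + 2 = 28112.
Minute boundaries passed: 15; those not divisible by 10: 15 − 1 = 14; dropped labels = 2 × 14 = 28.
Actual frame index = 28112 − 28 = 28084.

28084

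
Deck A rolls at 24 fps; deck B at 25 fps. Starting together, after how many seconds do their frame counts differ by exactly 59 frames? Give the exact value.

59 seconds

The gap grows by |25 − 24| = 1 frame per second.
Time for a 59-frame gap: 59 ÷ (1) = 59 s.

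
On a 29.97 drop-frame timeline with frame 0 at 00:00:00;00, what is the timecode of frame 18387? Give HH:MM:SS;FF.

00:10:13;15

Ten DF minutes hold 17982 frames, so frame 18387 lies in block 1 (frames 17982–35963) with 405 frames into that block.
The block's first minute is 1800 frames and the rest 1798 each; 405 frames reaches minute 0, so 1 × 18 + 0 × 2 = 18 labels have been skipped so far.
Adding those back, label number 18387 + 18 = 18405 at 30 labels/s is 613 s + 15 f = 0 h 10 min 13 s frame 15, i.e. 00:10:13;15.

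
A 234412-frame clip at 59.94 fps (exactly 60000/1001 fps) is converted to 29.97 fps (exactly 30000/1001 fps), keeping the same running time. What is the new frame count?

117206 frames

Target frames = source frames × (target rate / source rate) = 234412 × (30000/1001)/(60000/1001) = 234412 × 1/2 = 117206.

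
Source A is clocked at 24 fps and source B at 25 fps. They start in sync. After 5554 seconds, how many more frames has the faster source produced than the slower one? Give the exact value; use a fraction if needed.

A emits 24 × 5554 = 133296 frames; B emits 25 × 5554 = 138850.
Difference = 5554 frames; B is ahead of A.

5554 frames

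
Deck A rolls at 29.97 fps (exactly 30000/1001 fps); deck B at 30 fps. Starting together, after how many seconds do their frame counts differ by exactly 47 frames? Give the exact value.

The gap grows by |30 − 30000/1001| = 30/1001 frames per second.
Time for a 47-frame gap: 47 ÷ (30/1001) = 47047/30 s.

47047/30 seconds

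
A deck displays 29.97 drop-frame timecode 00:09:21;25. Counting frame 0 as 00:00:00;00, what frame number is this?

16837

Complete 10-minute blocks: 0, each 17982 frames → 0.
Remaining 9 whole minutes in the current block: 1800 + 8 × 1798 = 16184 frames.
Within the current minute: 21 × 30 + 25 − 2 = 653 (labels ;00/;01 skipped at this minute). Total = 0 + 16184 + 653 = 16837.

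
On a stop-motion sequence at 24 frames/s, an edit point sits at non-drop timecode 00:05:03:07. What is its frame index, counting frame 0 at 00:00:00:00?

Total seconds to the label: (0 × 3600 + 5 × 60 + 3) = 303.
Frame index = 303 × 24 + 7 = 7279.

7279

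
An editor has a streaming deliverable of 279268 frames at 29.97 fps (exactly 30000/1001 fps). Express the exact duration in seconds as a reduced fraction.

69886817/7500 seconds

Running time = 279268 ÷ (30000/1001) = 279268 × 1001/30000 = 69886817/7500 s.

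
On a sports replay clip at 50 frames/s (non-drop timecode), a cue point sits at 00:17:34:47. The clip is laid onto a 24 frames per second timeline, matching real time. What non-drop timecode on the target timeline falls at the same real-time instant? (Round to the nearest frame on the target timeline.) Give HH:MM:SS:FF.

00:17:34:23

Source frame index: (0×3600 + 17×60 + 34) × 50 + 47 = 52747.
Real time: 52747 / (50) = 52747/50 s.
Target frame: (52747/50) × (24) = 632964/25 ≈ 25318.560 → 25319.
At 24 labels/s: frame 25319 → 00:17:34:23.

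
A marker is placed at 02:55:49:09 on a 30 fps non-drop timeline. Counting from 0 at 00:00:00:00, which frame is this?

Total seconds to the label: (2 × 3600 + 55 × 60 + 49) = 10549.
Frame index = 10549 × 30 + 9 = 316479.

frame 316479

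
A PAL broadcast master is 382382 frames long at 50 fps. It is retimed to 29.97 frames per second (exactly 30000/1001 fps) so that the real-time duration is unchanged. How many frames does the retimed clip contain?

Target frames = source frames × (target rate / source rate) = 382382 × (30000/1001)/(50) = 382382 × 600/1001 = 229200.

229200 frames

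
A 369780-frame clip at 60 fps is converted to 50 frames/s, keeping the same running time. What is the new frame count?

Target frames = source frames × (target rate / source rate) = 369780 × (50)/(60) = 369780 × 5/6 = 308150.

308150 frames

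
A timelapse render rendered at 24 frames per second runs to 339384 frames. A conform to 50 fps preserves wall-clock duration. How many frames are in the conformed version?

Target frames = source frames × (target rate / source rate) = 339384 × (50)/(24) = 339384 × 25/12 = 707050.

707050 frames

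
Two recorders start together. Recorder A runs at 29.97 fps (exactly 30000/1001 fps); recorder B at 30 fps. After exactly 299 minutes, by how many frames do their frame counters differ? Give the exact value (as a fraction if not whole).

41400/77 frames

299 min = 17940 s.
A emits 30000/1001 × 17940 = 41400000/77 frames; B emits 30 × 17940 = 538200.
Difference = 41400/77 frames (≈ 537.6623); B is ahead of A.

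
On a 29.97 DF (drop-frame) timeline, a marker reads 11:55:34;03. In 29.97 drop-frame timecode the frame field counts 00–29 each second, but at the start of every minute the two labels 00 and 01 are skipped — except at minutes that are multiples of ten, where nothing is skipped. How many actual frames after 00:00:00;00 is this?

1286735

Complete 10-minute blocks: 71, each 17982 frames → 1276722.
Remaining 5 whole minutes in the current block: 1800 + 4 × 1798 = 8992 frames.
Within the current minute: 34 × 30 + 3 − 2 = 1021 (labels ;00/;01 skipped at this minute). Total = 1276722 + 8992 + 1021 = 1286735.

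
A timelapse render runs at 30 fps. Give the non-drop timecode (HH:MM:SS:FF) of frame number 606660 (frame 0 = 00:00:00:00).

606660 ÷ 30 = 20222 full seconds, remainder 0 frames.
20222 s = 5 h 37 min 2 s.
Timecode: 05:37:02:00.

05:37:02:00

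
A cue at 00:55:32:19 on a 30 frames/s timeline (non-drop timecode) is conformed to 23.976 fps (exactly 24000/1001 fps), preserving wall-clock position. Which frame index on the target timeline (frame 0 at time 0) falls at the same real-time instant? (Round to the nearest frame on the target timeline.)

Source frame index: (0×3600 + 55×60 + 32) × 30 + 19 = 99979.
Real time: 99979 / (30) = 99979/30 s.
Target frame: (99979/30) × (24000/1001) = 7271200/91 ≈ 79903.297 → 79903.

frame 79903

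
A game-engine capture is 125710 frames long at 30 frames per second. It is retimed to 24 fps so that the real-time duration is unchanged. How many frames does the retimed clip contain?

Target frames = source frames × (target rate / source rate) = 125710 × (24)/(30) = 125710 × 4/5 = 100568.

100568 frames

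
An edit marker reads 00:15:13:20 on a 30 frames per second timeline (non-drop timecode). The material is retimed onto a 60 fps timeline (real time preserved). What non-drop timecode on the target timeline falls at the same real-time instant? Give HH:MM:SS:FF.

Source frame index: (0×3600 + 15×60 + 13) × 30 + 20 = 27410.
Real time: 27410 / (30) = 2741/3 s.
Target frame: (2741/3) × (60) = 54820.
At 60 labels/s: frame 54820 → 00:15:13:40.

00:15:13:40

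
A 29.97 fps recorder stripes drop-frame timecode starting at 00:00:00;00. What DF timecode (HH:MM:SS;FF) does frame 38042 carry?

00:21:09;10

Each 10-minute DF block holds 10 × 60 × 30 − 9 × 2 = 17982 frames. 38042 ÷ 17982 → 2 full blocks, remainder 2078.
Within the partial block the first minute is 1800 frames and each further minute 1798, so 1 further minute boundary passed. Total skipped labels = 18 × 2 + 2 × 1 = 38.
Non-drop label index = 38042 + 38 = 38080; at 30 labels/s that is 00:21:09:10, i.e. DF 00:21:09;10.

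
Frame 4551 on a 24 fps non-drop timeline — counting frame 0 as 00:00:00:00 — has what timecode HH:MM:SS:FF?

00:03:09:15

4551 ÷ 24 = 189 full seconds, remainder 15 frames.
189 s = 0 h 3 min 9 s.
Timecode: 00:03:09:15.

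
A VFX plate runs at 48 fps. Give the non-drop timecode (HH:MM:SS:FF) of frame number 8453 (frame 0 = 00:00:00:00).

8453 ÷ 48 = 176 full seconds, remainder 5 frames.
176 s = 0 h 2 min 56 s.
Timecode: 00:02:56:05.

00:02:56:05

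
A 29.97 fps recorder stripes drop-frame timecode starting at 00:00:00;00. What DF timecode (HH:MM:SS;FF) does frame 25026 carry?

00:13:55;00

Ten DF minutes hold 17982 frames, so frame 25026 lies in block 1 (frames 17982–35963) with 7044 frames into that block.
The block's first minute is 1800 frames and the rest 1798 each; 7044 frames reaches minute 3, so 1 × 18 + 3 × 2 = 24 labels have been skipped so far.
Adding those back, label number 25026 + 24 = 25050 at 30 labels/s is 835 s + 0 f = 0 h 13 min 55 s frame 0, i.e. 00:13:55;00.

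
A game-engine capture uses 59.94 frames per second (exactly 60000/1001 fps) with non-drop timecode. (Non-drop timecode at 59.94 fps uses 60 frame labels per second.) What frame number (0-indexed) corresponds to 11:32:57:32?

Total seconds to the label: (11 × 3600 + 32 × 60 + 57) = 41577.
Frame index = 41577 × 60 + 32 = 2494652.

2494652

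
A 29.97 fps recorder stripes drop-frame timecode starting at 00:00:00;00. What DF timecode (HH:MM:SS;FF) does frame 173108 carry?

01:36:16;02

Each 10-minute DF block holds 10 × 60 × 30 − 9 × 2 = 17982 frames. 173108 ÷ 17982 → 9 full blocks, remainder 11270.
Within the partial block the first minute is 1800 frames and each further minute 1798, so 6 further minute boundaries passed. Total skipped labels = 18 × 9 + 2 × 6 = 174.
Non-drop label index = 173108 + 174 = 173282; at 30 labels/s that is 01:36:16:02, i.e. DF 01:36:16;02.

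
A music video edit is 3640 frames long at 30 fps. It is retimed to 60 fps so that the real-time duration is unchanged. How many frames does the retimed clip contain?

7280 frames

Frames at target rate = 3640 × (60) / (30) = 7280.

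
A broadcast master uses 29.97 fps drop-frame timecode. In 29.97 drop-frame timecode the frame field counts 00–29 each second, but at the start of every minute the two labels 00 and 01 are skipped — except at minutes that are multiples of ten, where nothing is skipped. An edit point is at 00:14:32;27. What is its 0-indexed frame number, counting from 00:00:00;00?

26161

As if non-drop at 30 labels/s: (0 × 3600 + 14 × 60 + 32) × 30 + 27 = 26187.
Minute boundaries passed: 14; those not divisible by 10: 14 − 1 = 13; dropped labels = 2 × 13 = 26.
Actual frame index = 26187 − 26 = 26161.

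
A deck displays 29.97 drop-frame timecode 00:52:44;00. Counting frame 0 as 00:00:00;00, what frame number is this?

94826

As if non-drop at 30 labels/s: (0 × 3600 + 52 × 60 + 44) × 30 + 0 = 94920.
Minute boundaries passed: 52; those not divisible by 10: 52 − 5 = 47; dropped labels = 2 × 47 = 94.
Actual frame index = 94920 − 94 = 94826.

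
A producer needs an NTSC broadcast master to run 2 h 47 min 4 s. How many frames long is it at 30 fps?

300720 frames

2 h 47 min 4 s = 10024 s.
Frames = 10024 × 30 = 300720.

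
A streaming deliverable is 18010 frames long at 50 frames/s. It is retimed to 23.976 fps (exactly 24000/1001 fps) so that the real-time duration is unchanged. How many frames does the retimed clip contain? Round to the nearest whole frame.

Frames at target rate = 18010 × (24000/1001) / (50) = 8644800/1001 ≈ 8636.164.
Nearest whole frame: 8636.

8636 frames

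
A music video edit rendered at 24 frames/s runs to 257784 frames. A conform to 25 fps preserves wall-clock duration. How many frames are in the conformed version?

268525 frames

Target frames = source frames × (target rate / source rate) = 257784 × (25)/(24) = 257784 × 25/24 = 268525.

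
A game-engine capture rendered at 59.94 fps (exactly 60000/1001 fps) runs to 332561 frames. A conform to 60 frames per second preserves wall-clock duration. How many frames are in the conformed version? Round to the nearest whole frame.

332894 frames

Frames at target rate = 332561 × (60) / (60000/1001) = 332893561/1000 ≈ 332893.561.
Nearest whole frame: 332894.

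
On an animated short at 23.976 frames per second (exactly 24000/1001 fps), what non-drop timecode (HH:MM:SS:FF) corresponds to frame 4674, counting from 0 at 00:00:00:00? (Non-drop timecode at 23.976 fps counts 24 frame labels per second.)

4674 ÷ 24 = 194 full seconds, remainder 18 frames.
194 s = 0 h 3 min 14 s.
Timecode: 00:03:14:18.

00:03:14:18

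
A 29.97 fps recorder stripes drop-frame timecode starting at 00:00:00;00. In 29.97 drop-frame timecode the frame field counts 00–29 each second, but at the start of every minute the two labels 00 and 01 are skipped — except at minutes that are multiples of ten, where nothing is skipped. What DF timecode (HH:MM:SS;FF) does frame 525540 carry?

Ten DF minutes hold 17982 frames, so frame 525540 lies in block 29 (frames 521478–539459) with 4062 frames into that block.
The block's first minute is 1800 frames and the rest 1798 each; 4062 frames reaches minute 2, so 29 × 18 + 2 × 2 = 526 labels have been skipped so far.
Adding those back, label number 525540 + 526 = 526066 at 30 labels/s is 17535 s + 16 f = 4 h 52 min 15 s frame 16, i.e. 04:52:15;16.

04:52:15;16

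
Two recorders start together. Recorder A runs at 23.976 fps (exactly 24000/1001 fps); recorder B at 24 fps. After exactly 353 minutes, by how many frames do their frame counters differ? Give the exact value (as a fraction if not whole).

353 min = 21180 s.
A emits 24000/1001 × 21180 = 508320000/1001 frames; B emits 24 × 21180 = 508320.
Difference = 508320/1001 frames (≈ 507.8122); B is ahead of A.

508320/1001 frames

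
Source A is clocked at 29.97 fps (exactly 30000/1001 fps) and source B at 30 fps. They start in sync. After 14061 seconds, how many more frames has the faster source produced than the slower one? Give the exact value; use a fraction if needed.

421830/1001 frames

A emits 30000/1001 × 14061 = 421830000/1001 frames; B emits 30 × 14061 = 421830.
Difference = 421830/1001 frames (≈ 421.4086); B is ahead of A.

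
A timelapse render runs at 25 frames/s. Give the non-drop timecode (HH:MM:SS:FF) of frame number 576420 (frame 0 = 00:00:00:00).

06:24:16:20

576420 ÷ 25 = 23056 full seconds, remainder 20 frames.
23056 s = 6 h 24 min 16 s.
Timecode: 06:24:16:20.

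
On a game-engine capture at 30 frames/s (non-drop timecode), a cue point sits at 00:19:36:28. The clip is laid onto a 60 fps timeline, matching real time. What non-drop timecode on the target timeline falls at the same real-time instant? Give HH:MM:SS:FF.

Source frame index: (0×3600 + 19×60 + 36) × 30 + 28 = 35308.
Real time: 35308 / (30) = 17654/15 s.
Target frame: (17654/15) × (60) = 70616.
At 60 labels/s: frame 70616 → 00:19:36:56.

00:19:36:56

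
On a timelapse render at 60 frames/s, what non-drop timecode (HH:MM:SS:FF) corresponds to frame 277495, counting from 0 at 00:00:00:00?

277495 ÷ 60 = 4624 full seconds, remainder 55 frames.
4624 s = 1 h 17 min 4 s.
Timecode: 01:17:04:55.

01:17:04:55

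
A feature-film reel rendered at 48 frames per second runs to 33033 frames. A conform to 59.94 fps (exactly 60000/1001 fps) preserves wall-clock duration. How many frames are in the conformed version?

Target frames = source frames × (target rate / source rate) = 33033 × (60000/1001)/(48) = 33033 × 1250/1001 = 41250.

41250 frames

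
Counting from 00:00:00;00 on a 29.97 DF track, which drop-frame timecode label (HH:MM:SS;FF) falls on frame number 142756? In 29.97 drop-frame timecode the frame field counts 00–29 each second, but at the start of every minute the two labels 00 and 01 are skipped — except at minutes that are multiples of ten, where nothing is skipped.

Ten DF minutes hold 17982 frames, so frame 142756 lies in block 7 (frames 125874–143855) with 16882 frames into that block.
The block's first minute is 1800 frames and the rest 1798 each; 16882 frames reaches minute 9, so 7 × 18 + 9 × 2 = 144 labels have been skipped so far.
Adding those back, label number 142756 + 144 = 142900 at 30 labels/s is 4763 s + 10 f = 1 h 19 min 23 s frame 10, i.e. 01:19:23;10.

01:19:23;10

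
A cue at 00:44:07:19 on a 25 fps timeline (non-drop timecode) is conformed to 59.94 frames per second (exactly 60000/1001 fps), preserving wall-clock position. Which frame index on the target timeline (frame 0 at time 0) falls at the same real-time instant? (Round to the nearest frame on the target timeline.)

frame 158707

Source frame index: (0×3600 + 44×60 + 7) × 25 + 19 = 66194.
Real time: 66194 / (25) = 66194/25 s.
Target frame: (66194/25) × (60000/1001) = 158865600/1001 ≈ 158706.893 → 158707.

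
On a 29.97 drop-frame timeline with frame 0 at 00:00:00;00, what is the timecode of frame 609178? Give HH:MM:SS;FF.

Ten DF minutes hold 17982 frames, so frame 609178 lies in block 33 (frames 593406–611387) with 15772 frames into that block.
The block's first minute is 1800 frames and the rest 1798 each; 15772 frames reaches minute 8, so 33 × 18 + 8 × 2 = 610 labels have been skipped so far.
Adding those back, label number 609178 + 610 = 609788 at 30 labels/s is 20326 s + 8 f = 5 h 38 min 46 s frame 8, i.e. 05:38:46;08.

05:38:46;08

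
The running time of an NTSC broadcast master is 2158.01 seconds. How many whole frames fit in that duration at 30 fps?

64740 frames

Frames = 2158.01 × 30 = 647403/10 ≈ 64740.3000.
Complete frames: 64740.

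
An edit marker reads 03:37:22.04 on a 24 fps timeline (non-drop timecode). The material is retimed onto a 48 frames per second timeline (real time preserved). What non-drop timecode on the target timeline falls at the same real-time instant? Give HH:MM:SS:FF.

03:37:22:08

Source frame index: (3×3600 + 37×60 + 22) × 24 + 4 = 313012.
Real time: 313012 / (24) = 78253/6 s.
Target frame: (78253/6) × (48) = 626024.
At 48 labels/s: frame 626024 → 03:37:22:08.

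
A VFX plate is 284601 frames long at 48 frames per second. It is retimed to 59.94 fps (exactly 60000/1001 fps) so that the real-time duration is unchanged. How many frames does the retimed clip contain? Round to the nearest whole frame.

355396 frames

Frames at target rate = 284601 × (60000/1001) / (48) = 355751250/1001 ≈ 355395.854.
Nearest whole frame: 355396.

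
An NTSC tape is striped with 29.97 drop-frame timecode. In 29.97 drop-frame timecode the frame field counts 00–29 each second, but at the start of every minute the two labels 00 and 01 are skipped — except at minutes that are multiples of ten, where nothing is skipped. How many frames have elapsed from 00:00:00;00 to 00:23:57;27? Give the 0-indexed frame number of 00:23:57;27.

Complete 10-minute blocks: 2, each 17982 frames → 35964.
Remaining 3 whole minutes in the current block: 1800 + 2 × 1798 = 5396 frames.
Within the current minute: 57 × 30 + 27 − 2 = 1735 (labels ;00/;01 skipped at this minute). Total = 35964 + 5396 + 1735 = 43095.

43095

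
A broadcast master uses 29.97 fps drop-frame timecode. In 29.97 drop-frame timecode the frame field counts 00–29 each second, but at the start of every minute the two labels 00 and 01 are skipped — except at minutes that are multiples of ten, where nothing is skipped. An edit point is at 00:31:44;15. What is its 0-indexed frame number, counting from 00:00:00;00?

As if non-drop at 30 labels/s: (0 × 3600 + 31 × 60 + 44) × 30 + 15 = 57135.
Minute boundaries passed: 31; those not divisible by 10: 31 − 3 = 28; dropped labels = 2 × 28 = 56.
Actual frame index = 57135 − 56 = 57079.

57079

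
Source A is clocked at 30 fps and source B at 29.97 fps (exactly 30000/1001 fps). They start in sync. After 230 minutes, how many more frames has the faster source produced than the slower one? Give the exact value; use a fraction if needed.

230 min = 13800 s.
A emits 30 × 13800 = 414000 frames; B emits 30000/1001 × 13800 = 414000000/1001.
Difference = 414000/1001 frames (≈ 413.5864); B is behind A.

414000/1001 frames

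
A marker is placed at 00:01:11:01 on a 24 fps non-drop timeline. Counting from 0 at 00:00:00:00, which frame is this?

frame 1705

Total seconds to the label: (0 × 3600 + 1 × 60 + 11) = 71.
Frame index = 71 × 24 + 1 = 1705.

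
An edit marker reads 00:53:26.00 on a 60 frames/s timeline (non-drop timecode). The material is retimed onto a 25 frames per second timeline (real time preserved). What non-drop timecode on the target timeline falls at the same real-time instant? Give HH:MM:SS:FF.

00:53:26:00

Source frame index: (0×3600 + 53×60 + 26) × 60 + 0 = 192360.
Real time: 192360 / (60) = 3206 s.
Target frame: (3206) × (25) = 80150.
At 25 labels/s: frame 80150 → 00:53:26:00.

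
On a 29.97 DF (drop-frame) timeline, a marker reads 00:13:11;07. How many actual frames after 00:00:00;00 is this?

23713

Complete 10-minute blocks: 1, each 17982 frames → 17982.
Remaining 3 whole minutes in the current block: 1800 + 2 × 1798 = 5396 frames.
Within the current minute: 11 × 30 + 7 − 2 = 335 (labels ;00/;01 skipped at this minute). Total = 17982 + 5396 + 335 = 23713.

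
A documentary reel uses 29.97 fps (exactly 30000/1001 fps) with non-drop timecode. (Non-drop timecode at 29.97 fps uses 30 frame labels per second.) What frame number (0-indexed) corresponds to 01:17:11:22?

138952

Total seconds to the label: (1 × 3600 + 17 × 60 + 11) = 4631.
Frame index = 4631 × 30 + 22 = 138952.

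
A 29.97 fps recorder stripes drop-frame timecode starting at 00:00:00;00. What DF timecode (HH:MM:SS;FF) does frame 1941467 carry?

17:59:40;11

Ten DF minutes hold 17982 frames, so frame 1941467 lies in block 107 (frames 1924074–1942055) with 17393 frames into that block.
The block's first minute is 1800 frames and the rest 1798 each; 17393 frames reaches minute 9, so 107 × 18 + 9 × 2 = 1944 labels have been skipped so far.
Adding those back, label number 1941467 + 1944 = 1943411 at 30 labels/s is 64780 s + 11 f = 17 h 59 min 40 s frame 11, i.e. 17:59:40;11.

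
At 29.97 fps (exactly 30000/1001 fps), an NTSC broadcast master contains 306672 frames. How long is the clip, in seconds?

10232.6224 seconds

Running time = 306672 / (30000/1001) = 10232.6224 s.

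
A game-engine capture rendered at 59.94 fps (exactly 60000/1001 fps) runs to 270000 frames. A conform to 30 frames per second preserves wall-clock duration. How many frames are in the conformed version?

135135 frames

Target frames = source frames × (target rate / source rate) = 270000 × (30)/(60000/1001) = 270000 × 1001/2000 = 135135.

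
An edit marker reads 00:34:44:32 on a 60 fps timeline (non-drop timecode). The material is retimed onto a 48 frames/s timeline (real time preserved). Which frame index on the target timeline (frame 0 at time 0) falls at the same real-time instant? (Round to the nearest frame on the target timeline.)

frame 100058

Source frame index: (0×3600 + 34×60 + 44) × 60 + 32 = 125072.
Real time: 125072 / (60) = 31268/15 s.
Target frame: (31268/15) × (48) = 500288/5 ≈ 100057.600 → 100058.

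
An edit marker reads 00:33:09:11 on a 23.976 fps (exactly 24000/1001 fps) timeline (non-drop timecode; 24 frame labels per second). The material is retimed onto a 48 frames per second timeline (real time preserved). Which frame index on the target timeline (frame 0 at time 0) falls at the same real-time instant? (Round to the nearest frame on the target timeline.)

Source frame index: (0×3600 + 33×60 + 9) × 24 + 11 = 47747.
Real time: 47747 / (24000/1001) = 47794747/24000 s.
Target frame: (47794747/24000) × (48) = 47794747/500 ≈ 95589.494 → 95589.

frame 95589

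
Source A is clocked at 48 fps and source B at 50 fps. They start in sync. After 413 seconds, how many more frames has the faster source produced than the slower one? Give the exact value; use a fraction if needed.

A emits 48 × 413 = 19824 frames; B emits 50 × 413 = 20650.
Difference = 826 frames; B is ahead of A.

826 frames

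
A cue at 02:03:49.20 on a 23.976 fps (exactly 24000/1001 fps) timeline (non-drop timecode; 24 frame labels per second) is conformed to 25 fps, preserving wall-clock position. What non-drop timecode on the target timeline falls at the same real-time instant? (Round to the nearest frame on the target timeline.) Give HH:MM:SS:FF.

02:03:57:07

Source frame index: (2×3600 + 3×60 + 49) × 24 + 20 = 178316.
Real time: 178316 / (24000/1001) = 44623579/6000 s.
Target frame: (44623579/6000) × (25) = 44623579/240 ≈ 185931.579 → 185932.
At 25 labels/s: frame 185932 → 02:03:57:07.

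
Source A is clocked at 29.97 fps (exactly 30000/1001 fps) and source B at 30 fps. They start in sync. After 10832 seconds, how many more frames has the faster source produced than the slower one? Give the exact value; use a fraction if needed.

A emits 30000/1001 × 10832 = 324960000/1001 frames; B emits 30 × 10832 = 324960.
Difference = 324960/1001 frames (≈ 324.6354); B is ahead of A.

324960/1001 frames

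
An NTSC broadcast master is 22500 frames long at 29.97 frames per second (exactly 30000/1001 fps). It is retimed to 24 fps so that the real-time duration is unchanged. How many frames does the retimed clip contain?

18018 frames

Target frames = source frames × (target rate / source rate) = 22500 × (24)/(30000/1001) = 22500 × 1001/1250 = 18018.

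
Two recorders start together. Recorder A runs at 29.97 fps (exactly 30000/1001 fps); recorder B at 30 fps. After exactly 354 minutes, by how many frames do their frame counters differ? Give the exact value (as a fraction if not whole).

637200/1001 frames

354 min = 21240 s.
A emits 30000/1001 × 21240 = 637200000/1001 frames; B emits 30 × 21240 = 637200.
Difference = 637200/1001 frames (≈ 636.5634); B is ahead of A.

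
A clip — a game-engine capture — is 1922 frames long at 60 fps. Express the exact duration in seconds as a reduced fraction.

961/30 seconds

Running time = 1922 ÷ (60) = 1922 × 1/60 = 961/30 s.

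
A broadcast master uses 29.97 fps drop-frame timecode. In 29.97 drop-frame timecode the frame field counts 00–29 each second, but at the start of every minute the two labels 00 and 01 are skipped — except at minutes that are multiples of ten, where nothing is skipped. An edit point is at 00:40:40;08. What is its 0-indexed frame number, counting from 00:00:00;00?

73136

Complete 10-minute blocks: 4, each 17982 frames → 71928.
Remaining 0 whole minutes in the current block: 0 frames.
Within the current minute: 40 × 30 + 8 = 1208. Total = 71928 + 0 + 1208 = 73136.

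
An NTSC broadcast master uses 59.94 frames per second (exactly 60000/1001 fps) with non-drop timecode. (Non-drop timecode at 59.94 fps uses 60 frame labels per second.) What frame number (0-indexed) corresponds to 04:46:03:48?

1029828

Total seconds to the label: (4 × 3600 + 46 × 60 + 3) = 17163.
Frame index = 17163 × 60 + 48 = 1029828.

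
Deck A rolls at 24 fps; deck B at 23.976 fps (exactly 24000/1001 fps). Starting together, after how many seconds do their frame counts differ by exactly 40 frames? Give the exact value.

5005/3 seconds

The gap grows by |24000/1001 − 24| = 24/1001 frames per second.
Time for a 40-frame gap: 40 ÷ (24/1001) = 5005/3 s.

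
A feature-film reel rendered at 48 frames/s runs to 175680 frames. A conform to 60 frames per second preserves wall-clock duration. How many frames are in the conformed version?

219600 frames

Frames at target rate = 175680 × (60) / (48) = 219600.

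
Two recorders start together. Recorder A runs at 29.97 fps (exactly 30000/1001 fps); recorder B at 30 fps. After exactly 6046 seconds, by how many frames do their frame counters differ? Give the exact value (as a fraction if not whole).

181380/1001 frames

A emits 30000/1001 × 6046 = 181380000/1001 frames; B emits 30 × 6046 = 181380.
Difference = 181380/1001 frames (≈ 181.1988); B is ahead of A.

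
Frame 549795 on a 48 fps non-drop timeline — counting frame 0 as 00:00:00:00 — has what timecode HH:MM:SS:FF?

549795 ÷ 48 = 11454 full seconds, remainder 3 frames.
11454 s = 3 h 10 min 54 s.
Timecode: 03:10:54:03.

03:10:54:03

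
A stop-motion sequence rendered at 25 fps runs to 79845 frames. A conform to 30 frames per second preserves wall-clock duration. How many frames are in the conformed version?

95814 frames

Target frames = source frames × (target rate / source rate) = 79845 × (30)/(25) = 79845 × 6/5 = 95814.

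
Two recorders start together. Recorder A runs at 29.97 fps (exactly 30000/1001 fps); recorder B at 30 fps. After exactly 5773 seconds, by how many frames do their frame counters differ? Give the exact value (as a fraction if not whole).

173190/1001 frames

A emits 30000/1001 × 5773 = 173190000/1001 frames; B emits 30 × 5773 = 173190.
Difference = 173190/1001 frames (≈ 173.0170); B is ahead of A.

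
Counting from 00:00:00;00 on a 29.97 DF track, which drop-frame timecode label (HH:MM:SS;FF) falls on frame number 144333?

Each 10-minute DF block holds 10 × 60 × 30 − 9 × 2 = 17982 frames. 144333 ÷ 17982 → 8 full blocks, remainder 477.
Within the partial block the first minute is 1800 frames and each further minute 1798, so 0 further minute boundaries passed. Total skipped labels = 18 × 8 + 2 × 0 = 144.
Non-drop label index = 144333 + 144 = 144477; at 30 labels/s that is 01:20:15:27, i.e. DF 01:20:15;27.

01:20:15;27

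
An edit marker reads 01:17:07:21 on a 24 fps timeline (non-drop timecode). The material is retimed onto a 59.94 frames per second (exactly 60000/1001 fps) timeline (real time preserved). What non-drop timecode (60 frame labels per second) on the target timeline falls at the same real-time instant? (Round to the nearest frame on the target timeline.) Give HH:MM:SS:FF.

01:17:03:15

Source frame index: (1×3600 + 17×60 + 7) × 24 + 21 = 111069.
Real time: 111069 / (24) = 37023/8 s.
Target frame: (37023/8) × (60000/1001) = 39667500/143 ≈ 277395.105 → 277395.
At 60 labels/s: frame 277395 → 01:17:03:15.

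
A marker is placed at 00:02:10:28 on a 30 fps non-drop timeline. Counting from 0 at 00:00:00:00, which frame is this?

Total seconds to the label: (0 × 3600 + 2 × 60 + 10) = 130.
Frame index = 130 × 30 + 28 = 3928.

3928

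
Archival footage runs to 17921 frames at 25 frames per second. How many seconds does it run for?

Running time = 17921 / (25) = 716.84 s.

716.84 seconds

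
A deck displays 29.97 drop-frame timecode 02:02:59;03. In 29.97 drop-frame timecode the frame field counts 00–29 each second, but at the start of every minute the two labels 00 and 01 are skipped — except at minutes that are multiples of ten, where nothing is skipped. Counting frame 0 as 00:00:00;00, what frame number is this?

221153

As if non-drop at 30 labels/s: (2 × 3600 + 2 × 60 + 59) × 30 + 3 = 221373.
Minute boundaries passed: 122; those not divisible by 10: 122 − 12 = 110; dropped labels = 2 × 110 = 220.
Actual frame index = 221373 − 220 = 221153.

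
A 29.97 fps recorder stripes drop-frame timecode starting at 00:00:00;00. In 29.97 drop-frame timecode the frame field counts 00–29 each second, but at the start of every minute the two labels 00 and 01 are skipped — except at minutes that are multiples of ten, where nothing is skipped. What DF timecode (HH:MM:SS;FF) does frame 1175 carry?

Each 10-minute DF block holds 10 × 60 × 30 − 9 × 2 = 17982 frames. 1175 ÷ 17982 → 0 full blocks, remainder 1175.
Within the partial block the first minute is 1800 frames and each further minute 1798, so 0 further minute boundaries passed. Total skipped labels = 18 × 0 + 2 × 0 = 0.
Non-drop label index = 1175 + 0 = 1175; at 30 labels/s that is 00:00:39:05, i.e. DF 00:00:39;05.

00:00:39;05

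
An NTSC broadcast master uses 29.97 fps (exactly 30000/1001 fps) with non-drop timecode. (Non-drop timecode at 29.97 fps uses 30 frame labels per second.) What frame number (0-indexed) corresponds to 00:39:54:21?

71841

Total seconds to the label: (0 × 3600 + 39 × 60 + 54) = 2394.
Frame index = 2394 × 30 + 21 = 71841.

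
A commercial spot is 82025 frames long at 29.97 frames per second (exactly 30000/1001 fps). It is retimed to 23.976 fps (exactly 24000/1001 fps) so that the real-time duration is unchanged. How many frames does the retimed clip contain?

65620 frames

Frames at target rate = 82025 × (24000/1001) / (30000/1001) = 65620.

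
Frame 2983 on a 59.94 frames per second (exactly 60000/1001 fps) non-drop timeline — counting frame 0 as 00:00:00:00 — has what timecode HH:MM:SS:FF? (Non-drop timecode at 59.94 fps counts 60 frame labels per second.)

00:00:49:43

2983 ÷ 60 = 49 full seconds, remainder 43 frames.
49 s = 0 h 0 min 49 s.
Timecode: 00:00:49:43.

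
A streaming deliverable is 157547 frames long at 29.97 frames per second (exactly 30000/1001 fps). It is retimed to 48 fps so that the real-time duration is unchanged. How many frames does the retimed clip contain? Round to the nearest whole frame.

252327 frames

Frames at target rate = 157547 × (48) / (30000/1001) = 157704547/625 ≈ 252327.275.
Nearest whole frame: 252327.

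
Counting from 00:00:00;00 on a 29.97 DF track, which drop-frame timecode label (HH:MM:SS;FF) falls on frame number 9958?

00:05:32;08

Each 10-minute DF block holds 10 × 60 × 30 − 9 × 2 = 17982 frames. 9958 ÷ 17982 → 0 full blocks, remainder 9958.
Within the partial block the first minute is 1800 frames and each further minute 1798, so 5 further minute boundaries passed. Total skipped labels = 18 × 0 + 2 × 5 = 10.
Non-drop label index = 9958 + 10 = 9968; at 30 labels/s that is 00:05:32:08, i.e. DF 00:05:32;08.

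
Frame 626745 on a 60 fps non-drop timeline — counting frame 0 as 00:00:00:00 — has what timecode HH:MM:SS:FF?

626745 ÷ 60 = 10445 full seconds, remainder 45 frames.
10445 s = 2 h 54 min 5 s.
Timecode: 02:54:05:45.

02:54:05:45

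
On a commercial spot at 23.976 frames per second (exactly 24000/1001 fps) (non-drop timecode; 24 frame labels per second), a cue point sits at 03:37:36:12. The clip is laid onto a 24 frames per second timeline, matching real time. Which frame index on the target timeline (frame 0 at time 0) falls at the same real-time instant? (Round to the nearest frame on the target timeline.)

Source frame index: (3×3600 + 37×60 + 36) × 24 + 12 = 313356.
Real time: 313356 / (24000/1001) = 26139113/2000 s.
Target frame: (26139113/2000) × (24) = 78417339/250 ≈ 313669.356 → 313669.

frame 313669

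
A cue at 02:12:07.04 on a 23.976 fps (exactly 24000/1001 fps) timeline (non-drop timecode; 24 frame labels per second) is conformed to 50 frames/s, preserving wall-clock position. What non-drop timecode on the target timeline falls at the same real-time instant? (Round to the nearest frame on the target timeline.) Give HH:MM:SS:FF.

Source frame index: (2×3600 + 12×60 + 7) × 24 + 4 = 190252.
Real time: 190252 / (24000/1001) = 47610563/6000 s.
Target frame: (47610563/6000) × (50) = 47610563/120 ≈ 396754.692 → 396755.
At 50 labels/s: frame 396755 → 02:12:15:05.

02:12:15:05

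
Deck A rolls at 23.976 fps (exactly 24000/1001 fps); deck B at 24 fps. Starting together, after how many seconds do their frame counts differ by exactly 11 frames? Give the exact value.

11011/24 seconds

The gap grows by |24 − 24000/1001| = 24/1001 frames per second.
Time for a 11-frame gap: 11 ÷ (24/1001) = 11011/24 s.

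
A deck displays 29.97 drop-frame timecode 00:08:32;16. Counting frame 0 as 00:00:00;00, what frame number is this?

Complete 10-minute blocks: 0, each 17982 frames → 0.
Remaining 8 whole minutes in the current block: 1800 + 7 × 1798 = 14386 frames.
Within the current minute: 32 × 30 + 16 − 2 = 974 (labels ;00/;01 skipped at this minute). Total = 0 + 14386 + 974 = 15360.

15360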